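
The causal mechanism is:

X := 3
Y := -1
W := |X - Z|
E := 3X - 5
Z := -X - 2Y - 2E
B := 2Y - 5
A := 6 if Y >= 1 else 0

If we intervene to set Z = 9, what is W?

Under do(Z=9), the mechanism Z := -X - 2Y - 2E is discarded; Z is fixed at 9.
W = |X - Z|  [with X=3, Z=9]  = 6

6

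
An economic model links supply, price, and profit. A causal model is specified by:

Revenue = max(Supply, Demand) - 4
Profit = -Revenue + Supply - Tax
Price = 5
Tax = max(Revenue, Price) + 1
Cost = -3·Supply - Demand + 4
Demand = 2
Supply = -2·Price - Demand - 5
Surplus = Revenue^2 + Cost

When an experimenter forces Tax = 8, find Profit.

Intervening sets Tax = 8 and removes its equation (Tax = max(Revenue, Price) + 1).
Supply = -2·Price - Demand - 5  [with Price=5, Demand=2]  = -17
Revenue = max(Supply, Demand) - 4  [with Supply=-17, Demand=2]  = -2
Profit = -Revenue + Supply - Tax  [with Revenue=-2, Supply=-17, Tax=8]  = -23

-23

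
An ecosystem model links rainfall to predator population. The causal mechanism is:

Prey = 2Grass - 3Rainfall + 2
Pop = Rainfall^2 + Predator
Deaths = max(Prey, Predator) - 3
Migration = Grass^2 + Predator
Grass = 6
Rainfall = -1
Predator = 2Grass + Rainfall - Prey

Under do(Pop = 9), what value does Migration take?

30

Intervening sets Pop = 9 and removes its equation (Pop = Rainfall^2 + Predator).
Since Migration is not a descendant of the intervened variable, it is unaffected.
Prey = 2Grass - 3Rainfall + 2  [with Grass=6, Rainfall=-1]  = 17
Predator = 2Grass + Rainfall - Prey  [with Grass=6, Rainfall=-1, Prey=17]  = -6
Migration = Grass^2 + Predator  [with Grass=6, Predator=-6]  = 30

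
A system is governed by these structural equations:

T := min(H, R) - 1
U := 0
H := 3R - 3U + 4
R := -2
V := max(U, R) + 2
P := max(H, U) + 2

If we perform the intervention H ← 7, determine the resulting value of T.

-3

Under do(H=7), the mechanism H := 3R - 3U + 4 is discarded; H is fixed at 7.
T = min(H, R) - 1  [with H=7, R=-2]  = -3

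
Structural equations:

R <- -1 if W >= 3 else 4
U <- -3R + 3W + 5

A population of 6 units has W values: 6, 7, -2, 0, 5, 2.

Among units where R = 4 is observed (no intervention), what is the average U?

-7

E[U|R=4] averages over only the 3 units with R=4 (W = -2, 0, 2): U = -13, -7, -1, mean -7.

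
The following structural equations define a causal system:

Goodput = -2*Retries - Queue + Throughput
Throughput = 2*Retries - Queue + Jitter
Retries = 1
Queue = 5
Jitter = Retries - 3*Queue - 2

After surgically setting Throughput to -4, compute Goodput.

Intervening sets Throughput = -4 and removes its equation (Throughput = 2*Retries - Queue + Jitter).
Goodput = -2*Retries - Queue + Throughput  [with Retries=1, Queue=5, Throughput=-4]  = -11

-11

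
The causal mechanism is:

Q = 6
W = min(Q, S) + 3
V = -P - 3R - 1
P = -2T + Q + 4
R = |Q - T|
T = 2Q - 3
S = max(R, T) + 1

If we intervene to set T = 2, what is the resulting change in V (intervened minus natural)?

-17

Under do(T=2), the mechanism T = 2Q - 3 is discarded; T is fixed at 2.
R = |Q - T|  [with Q=6, T=2]  = 4
P = -2T + Q + 4  [with T=2, Q=6]  = 6
V = -P - 3R - 1  [with P=6, R=4]  = -19
Without intervention: T = 2Q - 3  [with Q=6]  = 9; R = |Q - T|  [with Q=6, T=9]  = 3; P = -2T + Q + 4  [with T=9, Q=6]  = -8; V = -P - 3R - 1  [with P=-8, R=3]  = -2.
Change = -19 − (-2) = -17.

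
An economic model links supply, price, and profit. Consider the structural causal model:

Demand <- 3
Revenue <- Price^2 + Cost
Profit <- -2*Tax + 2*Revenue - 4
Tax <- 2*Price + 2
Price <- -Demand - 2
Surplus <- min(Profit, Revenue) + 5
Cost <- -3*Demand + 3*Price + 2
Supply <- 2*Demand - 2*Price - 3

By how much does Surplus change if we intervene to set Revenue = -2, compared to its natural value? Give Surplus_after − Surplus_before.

do(Revenue=-2) replaces the equation Revenue <- Price^2 + Cost with the constant Revenue = -2.
Price = -Demand - 2  [with Demand=3]  = -5
Tax = 2*Price + 2  [with Price=-5]  = -8
Profit = -2*Tax + 2*Revenue - 4  [with Tax=-8, Revenue=-2]  = 8
Surplus = min(Profit, Revenue) + 5  [with Profit=8, Revenue=-2]  = 3
Without intervention: Price = -Demand - 2  [with Demand=3]  = -5; Cost = -3*Demand + 3*Price + 2  [with Demand=3, Price=-5]  = -22; Revenue = Price^2 + Cost  [with Price=-5, Cost=-22]  = 3; Tax = 2*Price + 2  [with Price=-5]  = -8; Profit = -2*Tax + 2*Revenue - 4  [with Tax=-8, Revenue=3]  = 18; Surplus = min(Profit, Revenue) + 5  [with Profit=18, Revenue=3]  = 8.
Change = 3 − 8 = -5.

-5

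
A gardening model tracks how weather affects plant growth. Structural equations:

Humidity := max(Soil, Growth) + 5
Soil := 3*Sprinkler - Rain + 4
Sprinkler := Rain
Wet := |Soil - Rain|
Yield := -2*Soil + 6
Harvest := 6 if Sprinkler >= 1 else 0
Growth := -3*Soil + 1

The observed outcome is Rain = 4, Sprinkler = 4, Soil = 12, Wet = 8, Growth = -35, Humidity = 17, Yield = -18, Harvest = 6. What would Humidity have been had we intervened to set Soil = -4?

18

The intervention breaks the incoming arrows to Soil: Soil := 3*Sprinkler - Rain + 4 no longer applies, and Soil = -4.
Growth = -3*Soil + 1  [with Soil=-4]  = 13
Humidity = max(Soil, Growth) + 5  [with Soil=-4, Growth=13]  = 18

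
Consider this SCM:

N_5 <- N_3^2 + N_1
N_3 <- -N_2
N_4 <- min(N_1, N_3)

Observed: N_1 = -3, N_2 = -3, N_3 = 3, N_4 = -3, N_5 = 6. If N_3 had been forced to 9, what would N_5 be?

do(N_3=9) replaces the equation N_3 <- -N_2 with the constant N_3 = 9.
N_5 = N_3^2 + N_1  [with N_3=9, N_1=-3]  = 78

78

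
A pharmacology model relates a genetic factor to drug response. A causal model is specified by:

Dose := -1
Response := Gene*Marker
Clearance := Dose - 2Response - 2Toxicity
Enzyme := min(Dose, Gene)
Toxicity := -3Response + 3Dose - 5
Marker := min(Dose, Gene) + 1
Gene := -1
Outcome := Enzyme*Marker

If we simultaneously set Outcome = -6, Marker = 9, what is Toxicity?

19

The joint intervention fixes Outcome = -6, Marker = 9, removing each variable's own equation.
Response = Gene*Marker  [with Gene=-1, Marker=9]  = -9
Toxicity = -3Response + 3Dose - 5  [with Response=-9, Dose=-1]  = 19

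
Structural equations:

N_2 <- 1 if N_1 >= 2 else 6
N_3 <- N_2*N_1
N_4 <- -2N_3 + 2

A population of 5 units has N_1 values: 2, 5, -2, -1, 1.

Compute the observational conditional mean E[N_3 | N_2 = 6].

-4

E[N_3|N_2=6] averages over only the 3 units with N_2=6 (N_1 = -2, -1, 1): N_3 = -12, -6, 6, mean -4.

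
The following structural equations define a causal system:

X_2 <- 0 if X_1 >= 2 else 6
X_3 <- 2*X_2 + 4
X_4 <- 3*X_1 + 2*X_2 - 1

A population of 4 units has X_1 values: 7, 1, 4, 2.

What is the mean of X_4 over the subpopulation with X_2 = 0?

Conditioning on X_2=0 selects the 3 unit(s) with X_1 ∈ {7, 4, 2}. Their X_4 values: 20, 11, 5. Mean = 12.

12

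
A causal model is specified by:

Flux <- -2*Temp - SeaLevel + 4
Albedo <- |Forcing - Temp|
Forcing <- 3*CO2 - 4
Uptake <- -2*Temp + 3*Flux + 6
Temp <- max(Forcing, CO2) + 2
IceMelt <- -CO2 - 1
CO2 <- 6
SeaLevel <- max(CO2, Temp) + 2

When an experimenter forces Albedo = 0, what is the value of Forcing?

Under do(Albedo=0), the mechanism Albedo <- |Forcing - Temp| is discarded; Albedo is fixed at 0.
No directed path runs from Albedo to Forcing, so Forcing keeps its natural value.
Forcing = 3*CO2 - 4  [with CO2=6]  = 14

14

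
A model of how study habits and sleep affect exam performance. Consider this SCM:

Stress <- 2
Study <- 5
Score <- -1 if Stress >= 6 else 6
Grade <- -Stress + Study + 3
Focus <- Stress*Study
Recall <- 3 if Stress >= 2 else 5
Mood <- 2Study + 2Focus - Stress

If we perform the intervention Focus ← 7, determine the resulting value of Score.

6

The intervention breaks the incoming arrows to Focus: Focus <- Stress*Study no longer applies, and Focus = 7.
Score is not downstream of the intervention, so its value is determined by the original equations.
Score = -1 if Stress >= 6 else 6  [with Stress=2]  = 6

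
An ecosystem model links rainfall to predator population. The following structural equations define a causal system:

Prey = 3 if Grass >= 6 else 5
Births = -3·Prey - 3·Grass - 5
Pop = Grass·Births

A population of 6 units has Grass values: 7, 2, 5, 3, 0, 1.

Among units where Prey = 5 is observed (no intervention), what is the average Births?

Conditioning on Prey=5 selects the 5 unit(s) with Grass ∈ {2, 5, 3, 0, 1}. Their Births values: -26, -35, -29, -20, -23. Mean = -26.6.

-26.6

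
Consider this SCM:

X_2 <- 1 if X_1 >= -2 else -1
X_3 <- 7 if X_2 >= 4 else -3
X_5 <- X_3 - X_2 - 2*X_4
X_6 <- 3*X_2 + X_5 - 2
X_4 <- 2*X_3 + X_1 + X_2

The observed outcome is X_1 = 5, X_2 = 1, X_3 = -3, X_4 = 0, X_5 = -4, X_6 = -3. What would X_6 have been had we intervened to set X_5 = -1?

The intervention breaks the incoming arrows to X_5: X_5 <- X_3 - X_2 - 2*X_4 no longer applies, and X_5 = -1.
X_2 = 1 if X_1 >= -2 else -1  [with X_1=5]  = 1
X_6 = 3*X_2 + X_5 - 2  [with X_2=1, X_5=-1]  = 0

0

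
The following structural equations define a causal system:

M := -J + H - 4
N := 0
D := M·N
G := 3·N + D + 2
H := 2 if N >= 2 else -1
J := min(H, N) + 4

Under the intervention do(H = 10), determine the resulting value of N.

0

Under do(H=10), the mechanism H := 2 if N >= 2 else -1 is discarded; H is fixed at 10.
N is not downstream of the intervention, so its value is determined by the original equations.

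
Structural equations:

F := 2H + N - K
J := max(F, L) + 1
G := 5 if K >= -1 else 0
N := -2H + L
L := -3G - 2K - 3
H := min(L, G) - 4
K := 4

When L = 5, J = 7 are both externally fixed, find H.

1

The joint intervention fixes L = 5, J = 7, removing each variable's own equation.
G = 5 if K >= -1 else 0  [with K=4]  = 5
H = min(L, G) - 4  [with L=5, G=5]  = 1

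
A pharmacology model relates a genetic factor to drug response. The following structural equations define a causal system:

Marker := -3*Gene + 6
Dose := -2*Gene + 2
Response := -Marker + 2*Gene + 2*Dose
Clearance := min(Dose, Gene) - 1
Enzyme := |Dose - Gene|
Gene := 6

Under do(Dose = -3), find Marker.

Under do(Dose=-3), the mechanism Dose := -2*Gene + 2 is discarded; Dose is fixed at -3.
Since Marker is not a descendant of the intervened variable, it is unaffected.
Marker = -3*Gene + 6  [with Gene=6]  = -12

-12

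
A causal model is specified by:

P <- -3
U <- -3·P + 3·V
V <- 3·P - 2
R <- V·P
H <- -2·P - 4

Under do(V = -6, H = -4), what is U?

The joint intervention fixes V = -6, H = -4, removing each variable's own equation.
U = -3·P + 3·V  [with P=-3, V=-6]  = -9

-9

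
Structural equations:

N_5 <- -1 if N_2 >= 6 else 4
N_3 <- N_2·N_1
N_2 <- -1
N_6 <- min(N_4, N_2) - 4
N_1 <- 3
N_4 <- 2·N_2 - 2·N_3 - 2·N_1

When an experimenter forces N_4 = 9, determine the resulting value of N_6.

-5

Under do(N_4=9), the mechanism N_4 <- 2·N_2 - 2·N_3 - 2·N_1 is discarded; N_4 is fixed at 9.
N_6 = min(N_4, N_2) - 4  [with N_4=9, N_2=-1]  = -5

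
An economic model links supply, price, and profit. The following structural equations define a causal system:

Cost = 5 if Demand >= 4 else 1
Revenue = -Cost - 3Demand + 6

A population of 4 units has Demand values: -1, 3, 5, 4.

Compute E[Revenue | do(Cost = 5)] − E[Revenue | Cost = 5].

The intervention sets Cost=5 in all 4 units regardless of Demand. Recomputing Revenue per unit gives 4, -8, -14, -11; average -7.25.
E[Revenue|Cost=5] averages over only the 2 units with Cost=5 (Demand = 5, 4): Revenue = -14, -11, mean -12.5.
Difference = -7.25 − (-12.5) = 5.25.

5.25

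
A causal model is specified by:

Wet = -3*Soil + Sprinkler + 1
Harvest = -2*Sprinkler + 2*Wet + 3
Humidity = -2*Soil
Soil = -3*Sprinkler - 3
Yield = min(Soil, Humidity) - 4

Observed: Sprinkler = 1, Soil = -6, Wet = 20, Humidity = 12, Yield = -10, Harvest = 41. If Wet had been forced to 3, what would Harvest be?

The intervention breaks the incoming arrows to Wet: Wet = -3*Soil + Sprinkler + 1 no longer applies, and Wet = 3.
Harvest = -2*Sprinkler + 2*Wet + 3  [with Sprinkler=1, Wet=3]  = 7

7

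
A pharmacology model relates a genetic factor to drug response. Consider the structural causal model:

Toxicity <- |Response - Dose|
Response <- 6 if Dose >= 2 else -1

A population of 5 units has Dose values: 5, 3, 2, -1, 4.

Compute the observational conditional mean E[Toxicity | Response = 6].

Conditioning on Response=6 selects the 4 unit(s) with Dose ∈ {5, 3, 2, 4}. Their Toxicity values: 1, 3, 4, 2. Mean = 2.5.

2.5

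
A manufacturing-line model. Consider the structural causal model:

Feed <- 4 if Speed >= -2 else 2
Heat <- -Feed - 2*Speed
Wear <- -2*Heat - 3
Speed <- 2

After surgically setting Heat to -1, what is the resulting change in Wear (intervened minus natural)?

The intervention breaks the incoming arrows to Heat: Heat <- -Feed - 2*Speed no longer applies, and Heat = -1.
Wear = -2*Heat - 3  [with Heat=-1]  = -1
Without intervention: Feed = 4 if Speed >= -2 else 2  [with Speed=2]  = 4; Heat = -Feed - 2*Speed  [with Feed=4, Speed=2]  = -8; Wear = -2*Heat - 3  [with Heat=-8]  = 13.
Change = -1 − 13 = -14.

-14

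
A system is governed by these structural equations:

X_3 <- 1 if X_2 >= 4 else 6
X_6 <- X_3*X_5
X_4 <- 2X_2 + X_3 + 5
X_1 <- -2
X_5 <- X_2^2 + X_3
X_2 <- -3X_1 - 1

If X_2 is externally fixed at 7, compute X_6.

Under do(X_2=7), the mechanism X_2 <- -3X_1 - 1 is discarded; X_2 is fixed at 7.
X_3 = 1 if X_2 >= 4 else 6  [with X_2=7]  = 1
X_5 = X_2^2 + X_3  [with X_2=7, X_3=1]  = 50
X_6 = X_3*X_5  [with X_3=1, X_5=50]  = 50

50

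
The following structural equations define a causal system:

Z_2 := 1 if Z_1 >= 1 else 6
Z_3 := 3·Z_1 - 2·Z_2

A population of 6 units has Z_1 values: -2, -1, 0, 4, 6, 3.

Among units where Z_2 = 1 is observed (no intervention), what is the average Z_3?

E[Z_3|Z_2=1] averages over only the 3 units with Z_2=1 (Z_1 = 4, 6, 3): Z_3 = 10, 16, 7, mean 11.

11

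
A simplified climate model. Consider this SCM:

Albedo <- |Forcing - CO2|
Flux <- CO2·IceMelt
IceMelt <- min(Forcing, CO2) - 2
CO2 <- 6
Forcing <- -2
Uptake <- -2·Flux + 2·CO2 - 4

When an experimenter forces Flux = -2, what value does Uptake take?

12

The intervention breaks the incoming arrows to Flux: Flux <- CO2·IceMelt no longer applies, and Flux = -2.
Uptake = -2·Flux + 2·CO2 - 4  [with Flux=-2, CO2=6]  = 12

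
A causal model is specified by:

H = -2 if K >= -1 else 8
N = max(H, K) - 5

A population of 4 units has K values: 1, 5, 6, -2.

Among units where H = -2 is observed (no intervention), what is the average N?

-1

Observing H=-2 restricts to units where H's equation naturally yields -2: K ∈ {1, 5, 6}. In that subpopulation N = -4, 0, 1, mean -1.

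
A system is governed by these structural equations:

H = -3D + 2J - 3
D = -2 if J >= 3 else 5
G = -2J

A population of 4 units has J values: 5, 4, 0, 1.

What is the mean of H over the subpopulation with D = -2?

12

Observing D=-2 restricts to units where D's equation naturally yields -2: J ∈ {5, 4}. In that subpopulation H = 13, 11, mean 12.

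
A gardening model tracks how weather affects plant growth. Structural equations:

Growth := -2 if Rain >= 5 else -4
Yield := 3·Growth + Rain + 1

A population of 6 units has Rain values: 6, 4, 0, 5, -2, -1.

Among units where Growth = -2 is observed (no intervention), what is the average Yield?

E[Yield|Growth=-2] averages over only the 2 units with Growth=-2 (Rain = 6, 5): Yield = 1, 0, mean 0.5.

0.5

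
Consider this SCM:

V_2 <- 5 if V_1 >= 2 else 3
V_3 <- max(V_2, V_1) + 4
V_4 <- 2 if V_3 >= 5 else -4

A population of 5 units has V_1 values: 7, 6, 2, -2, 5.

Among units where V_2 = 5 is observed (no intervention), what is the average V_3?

9.75

E[V_3|V_2=5] averages over only the 4 units with V_2=5 (V_1 = 7, 6, 2, 5): V_3 = 11, 10, 9, 9, mean 9.75.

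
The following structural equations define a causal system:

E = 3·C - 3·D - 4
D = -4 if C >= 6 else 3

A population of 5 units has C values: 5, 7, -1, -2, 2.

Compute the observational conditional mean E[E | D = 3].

Conditioning on D=3 selects the 4 unit(s) with C ∈ {5, -1, -2, 2}. Their E values: 2, -16, -19, -7. Mean = -10.

-10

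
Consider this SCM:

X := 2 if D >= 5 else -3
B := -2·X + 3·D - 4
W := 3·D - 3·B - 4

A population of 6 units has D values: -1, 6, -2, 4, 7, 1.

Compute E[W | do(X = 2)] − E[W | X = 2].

24

The intervention sets X=2 in all 6 units regardless of D. Recomputing W per unit gives 26, -16, 32, -4, -22, 14; average 5.
Observing X=2 restricts to units where X's equation naturally yields 2: D ∈ {6, 7}. In that subpopulation W = -16, -22, mean -19.
Difference = 5 − (-19) = 24.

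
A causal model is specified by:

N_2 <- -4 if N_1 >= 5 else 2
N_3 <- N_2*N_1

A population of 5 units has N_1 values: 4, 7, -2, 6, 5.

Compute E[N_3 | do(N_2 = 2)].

Every unit gets N_2=2 under the intervention. N_3 values become 8, 14, -4, 12, 10; E[N_3|do(N_2=2)] = 8.

8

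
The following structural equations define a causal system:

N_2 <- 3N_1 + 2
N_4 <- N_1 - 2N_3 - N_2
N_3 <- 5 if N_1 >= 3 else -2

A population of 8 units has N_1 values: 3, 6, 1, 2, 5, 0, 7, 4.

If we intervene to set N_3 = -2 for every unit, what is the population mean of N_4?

do(N_3=-2) breaks N_3's dependence on N_1. With N_3=-2 fixed, N_4 across the units is -4, -10, 0, -2, -8, 2, -12, -6, mean -5.

-5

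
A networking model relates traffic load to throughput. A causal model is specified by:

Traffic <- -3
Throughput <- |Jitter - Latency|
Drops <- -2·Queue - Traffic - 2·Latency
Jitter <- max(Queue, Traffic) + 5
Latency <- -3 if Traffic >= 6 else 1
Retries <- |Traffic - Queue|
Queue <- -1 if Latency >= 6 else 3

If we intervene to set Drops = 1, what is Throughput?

The intervention breaks the incoming arrows to Drops: Drops <- -2·Queue - Traffic - 2·Latency no longer applies, and Drops = 1.
No directed path runs from Drops to Throughput, so Throughput keeps its natural value.
Latency = -3 if Traffic >= 6 else 1  [with Traffic=-3]  = 1
Queue = -1 if Latency >= 6 else 3  [with Latency=1]  = 3
Jitter = max(Queue, Traffic) + 5  [with Queue=3, Traffic=-3]  = 8
Throughput = |Jitter - Latency|  [with Jitter=8, Latency=1]  = 7

7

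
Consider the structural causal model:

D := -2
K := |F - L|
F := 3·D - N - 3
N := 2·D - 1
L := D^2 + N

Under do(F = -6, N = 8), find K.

The joint intervention fixes F = -6, N = 8, removing each variable's own equation.
L = D^2 + N  [with D=-2, N=8]  = 12
K = |F - L|  [with F=-6, L=12]  = 18

18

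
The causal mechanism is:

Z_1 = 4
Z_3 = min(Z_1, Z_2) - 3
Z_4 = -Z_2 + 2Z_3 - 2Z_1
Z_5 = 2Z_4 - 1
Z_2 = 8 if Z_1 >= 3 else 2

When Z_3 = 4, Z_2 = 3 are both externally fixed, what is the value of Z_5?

Setting Z_3 = 4, Z_2 = 3 by intervention discards those variables' equations.
Z_4 = -Z_2 + 2Z_3 - 2Z_1  [with Z_2=3, Z_3=4, Z_1=4]  = -3
Z_5 = 2Z_4 - 1  [with Z_4=-3]  = -7

-7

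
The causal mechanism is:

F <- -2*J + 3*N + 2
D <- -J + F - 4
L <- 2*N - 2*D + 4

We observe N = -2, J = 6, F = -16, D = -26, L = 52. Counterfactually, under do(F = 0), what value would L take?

20

do(F=0) replaces the equation F <- -2*J + 3*N + 2 with the constant F = 0.
D = -J + F - 4  [with J=6, F=0]  = -10
L = 2*N - 2*D + 4  [with N=-2, D=-10]  = 20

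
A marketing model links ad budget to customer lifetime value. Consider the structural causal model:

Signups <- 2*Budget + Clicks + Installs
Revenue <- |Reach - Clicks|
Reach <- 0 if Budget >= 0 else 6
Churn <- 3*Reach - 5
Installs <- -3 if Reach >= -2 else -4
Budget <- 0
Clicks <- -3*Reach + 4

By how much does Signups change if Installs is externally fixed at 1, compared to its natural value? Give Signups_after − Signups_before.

4

Intervening sets Installs = 1 and removes its equation (Installs <- -3 if Reach >= -2 else -4).
Reach = 0 if Budget >= 0 else 6  [with Budget=0]  = 0
Clicks = -3*Reach + 4  [with Reach=0]  = 4
Signups = 2*Budget + Clicks + Installs  [with Budget=0, Clicks=4, Installs=1]  = 5
Without intervention: Reach = 0 if Budget >= 0 else 6  [with Budget=0]  = 0; Clicks = -3*Reach + 4  [with Reach=0]  = 4; Installs = -3 if Reach >= -2 else -4  [with Reach=0]  = -3; Signups = 2*Budget + Clicks + Installs  [with Budget=0, Clicks=4, Installs=-3]  = 1.
Change = 5 − 1 = 4.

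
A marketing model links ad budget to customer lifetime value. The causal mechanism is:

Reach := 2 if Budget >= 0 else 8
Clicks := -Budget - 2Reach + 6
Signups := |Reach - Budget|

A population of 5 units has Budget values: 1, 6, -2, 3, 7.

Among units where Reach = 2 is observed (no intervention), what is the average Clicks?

-2.25

E[Clicks|Reach=2] averages over only the 4 units with Reach=2 (Budget = 1, 6, 3, 7): Clicks = 1, -4, -1, -5, mean -2.25.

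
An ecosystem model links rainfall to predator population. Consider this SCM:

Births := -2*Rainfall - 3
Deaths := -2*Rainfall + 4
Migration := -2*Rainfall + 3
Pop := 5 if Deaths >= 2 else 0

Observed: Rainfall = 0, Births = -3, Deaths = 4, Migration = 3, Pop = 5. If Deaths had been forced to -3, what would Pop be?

do(Deaths=-3) replaces the equation Deaths := -2*Rainfall + 4 with the constant Deaths = -3.
Pop = 5 if Deaths >= 2 else 0  [with Deaths=-3]  = 0

0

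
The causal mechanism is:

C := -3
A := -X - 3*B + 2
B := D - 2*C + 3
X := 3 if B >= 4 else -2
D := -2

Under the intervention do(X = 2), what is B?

Under do(X=2), the mechanism X := 3 if B >= 4 else -2 is discarded; X is fixed at 2.
Since B is not a descendant of the intervened variable, it is unaffected.
B = D - 2*C + 3  [with D=-2, C=-3]  = 7

7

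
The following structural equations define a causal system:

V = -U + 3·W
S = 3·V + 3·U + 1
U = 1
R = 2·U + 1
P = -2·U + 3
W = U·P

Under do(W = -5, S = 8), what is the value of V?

-16

The joint intervention fixes W = -5, S = 8, removing each variable's own equation.
V = -U + 3·W  [with U=1, W=-5]  = -16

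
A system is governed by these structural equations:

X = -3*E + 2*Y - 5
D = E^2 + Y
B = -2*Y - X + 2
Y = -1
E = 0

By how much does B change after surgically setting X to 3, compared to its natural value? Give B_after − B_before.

Intervening sets X = 3 and removes its equation (X = -3*E + 2*Y - 5).
B = -2*Y - X + 2  [with Y=-1, X=3]  = 1
Without intervention: X = -3*E + 2*Y - 5  [with E=0, Y=-1]  = -7; B = -2*Y - X + 2  [with Y=-1, X=-7]  = 11.
Change = 1 − 11 = -10.

-10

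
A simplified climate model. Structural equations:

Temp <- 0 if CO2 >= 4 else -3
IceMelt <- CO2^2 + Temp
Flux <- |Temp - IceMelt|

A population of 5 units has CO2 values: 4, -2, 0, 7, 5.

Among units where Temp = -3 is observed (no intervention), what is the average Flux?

Observing Temp=-3 restricts to units where Temp's equation naturally yields -3: CO2 ∈ {-2, 0}. In that subpopulation Flux = 4, 0, mean 2.

2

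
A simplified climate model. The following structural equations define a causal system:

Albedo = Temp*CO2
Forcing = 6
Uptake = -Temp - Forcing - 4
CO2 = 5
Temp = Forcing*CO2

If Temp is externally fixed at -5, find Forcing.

6

Under do(Temp=-5), the mechanism Temp = Forcing*CO2 is discarded; Temp is fixed at -5.
Since Forcing is not a descendant of the intervened variable, it is unaffected.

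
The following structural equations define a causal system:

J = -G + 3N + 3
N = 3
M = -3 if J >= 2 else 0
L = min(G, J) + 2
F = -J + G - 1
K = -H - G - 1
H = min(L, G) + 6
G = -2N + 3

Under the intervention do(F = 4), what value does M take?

Intervening sets F = 4 and removes its equation (F = -J + G - 1).
Since M is not a descendant of the intervened variable, it is unaffected.
G = -2N + 3  [with N=3]  = -3
J = -G + 3N + 3  [with G=-3, N=3]  = 15
M = -3 if J >= 2 else 0  [with J=15]  = -3

-3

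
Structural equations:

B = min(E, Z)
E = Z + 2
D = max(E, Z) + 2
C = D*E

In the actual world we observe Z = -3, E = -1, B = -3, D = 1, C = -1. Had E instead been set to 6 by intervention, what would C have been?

48

do(E=6) replaces the equation E = Z + 2 with the constant E = 6.
D = max(E, Z) + 2  [with E=6, Z=-3]  = 8
C = D*E  [with D=8, E=6]  = 48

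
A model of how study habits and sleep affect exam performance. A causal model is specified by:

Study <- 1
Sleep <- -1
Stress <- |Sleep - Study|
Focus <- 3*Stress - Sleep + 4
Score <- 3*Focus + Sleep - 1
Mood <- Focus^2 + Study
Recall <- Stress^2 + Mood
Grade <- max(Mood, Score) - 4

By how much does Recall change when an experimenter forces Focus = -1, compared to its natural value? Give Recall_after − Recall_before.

-120

The intervention breaks the incoming arrows to Focus: Focus <- 3*Stress - Sleep + 4 no longer applies, and Focus = -1.
Stress = |Sleep - Study|  [with Sleep=-1, Study=1]  = 2
Mood = Focus^2 + Study  [with Focus=-1, Study=1]  = 2
Recall = Stress^2 + Mood  [with Stress=2, Mood=2]  = 6
Without intervention: Stress = |Sleep - Study|  [with Sleep=-1, Study=1]  = 2; Focus = 3*Stress - Sleep + 4  [with Stress=2, Sleep=-1]  = 11; Mood = Focus^2 + Study  [with Focus=11, Study=1]  = 122; Recall = Stress^2 + Mood  [with Stress=2, Mood=122]  = 126.
Change = 6 − 126 = -120.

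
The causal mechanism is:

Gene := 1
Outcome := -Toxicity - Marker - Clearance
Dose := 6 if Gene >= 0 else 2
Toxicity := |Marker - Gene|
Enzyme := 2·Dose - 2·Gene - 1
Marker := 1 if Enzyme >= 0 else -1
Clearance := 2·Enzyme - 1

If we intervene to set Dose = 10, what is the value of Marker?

1

Under do(Dose=10), the mechanism Dose := 6 if Gene >= 0 else 2 is discarded; Dose is fixed at 10.
Enzyme = 2·Dose - 2·Gene - 1  [with Dose=10, Gene=1]  = 17
Marker = 1 if Enzyme >= 0 else -1  [with Enzyme=17]  = 1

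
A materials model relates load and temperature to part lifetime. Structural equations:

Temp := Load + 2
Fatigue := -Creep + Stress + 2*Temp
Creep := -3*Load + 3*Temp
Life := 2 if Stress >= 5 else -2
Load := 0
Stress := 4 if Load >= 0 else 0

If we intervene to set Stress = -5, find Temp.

2

The intervention breaks the incoming arrows to Stress: Stress := 4 if Load >= 0 else 0 no longer applies, and Stress = -5.
Since Temp is not a descendant of the intervened variable, it is unaffected.
Temp = Load + 2  [with Load=0]  = 2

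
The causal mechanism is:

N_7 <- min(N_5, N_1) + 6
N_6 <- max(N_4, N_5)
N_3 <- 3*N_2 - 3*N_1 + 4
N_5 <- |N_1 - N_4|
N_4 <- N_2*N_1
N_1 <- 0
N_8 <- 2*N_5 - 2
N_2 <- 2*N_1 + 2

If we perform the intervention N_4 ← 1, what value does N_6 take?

1

Under do(N_4=1), the mechanism N_4 <- N_2*N_1 is discarded; N_4 is fixed at 1.
N_5 = |N_1 - N_4|  [with N_1=0, N_4=1]  = 1
N_6 = max(N_4, N_5)  [with N_4=1, N_5=1]  = 1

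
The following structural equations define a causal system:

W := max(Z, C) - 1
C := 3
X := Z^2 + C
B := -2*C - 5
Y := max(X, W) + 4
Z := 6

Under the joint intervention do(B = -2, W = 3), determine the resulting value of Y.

Setting B = -2, W = 3 by intervention discards those variables' equations.
X = Z^2 + C  [with Z=6, C=3]  = 39
Y = max(X, W) + 4  [with X=39, W=3]  = 43

43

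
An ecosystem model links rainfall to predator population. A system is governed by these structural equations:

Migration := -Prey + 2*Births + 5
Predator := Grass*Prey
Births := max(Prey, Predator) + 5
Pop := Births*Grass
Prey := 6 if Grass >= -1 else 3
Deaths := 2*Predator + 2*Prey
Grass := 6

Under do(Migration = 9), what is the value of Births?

do(Migration=9) replaces the equation Migration := -Prey + 2*Births + 5 with the constant Migration = 9.
No directed path runs from Migration to Births, so Births keeps its natural value.
Prey = 6 if Grass >= -1 else 3  [with Grass=6]  = 6
Predator = Grass*Prey  [with Grass=6, Prey=6]  = 36
Births = max(Prey, Predator) + 5  [with Prey=6, Predator=36]  = 41

41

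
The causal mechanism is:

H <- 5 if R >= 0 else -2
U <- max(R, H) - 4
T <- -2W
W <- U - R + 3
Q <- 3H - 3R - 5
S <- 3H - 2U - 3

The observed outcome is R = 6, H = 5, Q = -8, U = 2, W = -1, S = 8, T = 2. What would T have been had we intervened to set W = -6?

12

Under do(W=-6), the mechanism W <- U - R + 3 is discarded; W is fixed at -6.
T = -2W  [with W=-6]  = 12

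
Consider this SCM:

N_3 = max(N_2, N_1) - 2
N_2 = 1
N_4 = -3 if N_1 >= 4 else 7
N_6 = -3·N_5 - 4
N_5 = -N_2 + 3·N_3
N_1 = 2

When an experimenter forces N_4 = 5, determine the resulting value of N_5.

-1

Intervening sets N_4 = 5 and removes its equation (N_4 = -3 if N_1 >= 4 else 7).
No directed path runs from N_4 to N_5, so N_5 keeps its natural value.
N_3 = max(N_2, N_1) - 2  [with N_2=1, N_1=2]  = 0
N_5 = -N_2 + 3·N_3  [with N_2=1, N_3=0]  = -1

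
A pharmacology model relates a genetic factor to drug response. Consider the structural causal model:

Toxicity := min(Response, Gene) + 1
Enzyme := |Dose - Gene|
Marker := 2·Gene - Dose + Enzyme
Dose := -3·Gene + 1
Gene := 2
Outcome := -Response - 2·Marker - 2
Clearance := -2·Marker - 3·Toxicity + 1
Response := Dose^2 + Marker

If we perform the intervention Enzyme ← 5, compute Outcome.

-69

The intervention breaks the incoming arrows to Enzyme: Enzyme := |Dose - Gene| no longer applies, and Enzyme = 5.
Dose = -3·Gene + 1  [with Gene=2]  = -5
Marker = 2·Gene - Dose + Enzyme  [with Gene=2, Dose=-5, Enzyme=5]  = 14
Response = Dose^2 + Marker  [with Dose=-5, Marker=14]  = 39
Outcome = -Response - 2·Marker - 2  [with Response=39, Marker=14]  = -69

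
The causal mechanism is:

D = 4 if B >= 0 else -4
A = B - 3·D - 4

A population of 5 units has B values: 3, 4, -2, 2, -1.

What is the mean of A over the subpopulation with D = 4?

-13

Observing D=4 restricts to units where D's equation naturally yields 4: B ∈ {3, 4, 2}. In that subpopulation A = -13, -12, -14, mean -13.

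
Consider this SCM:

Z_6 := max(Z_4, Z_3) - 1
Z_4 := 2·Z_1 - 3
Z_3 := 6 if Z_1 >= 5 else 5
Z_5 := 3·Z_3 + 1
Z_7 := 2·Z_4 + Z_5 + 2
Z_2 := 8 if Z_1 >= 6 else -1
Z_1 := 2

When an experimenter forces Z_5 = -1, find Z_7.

Under do(Z_5=-1), the mechanism Z_5 := 3·Z_3 + 1 is discarded; Z_5 is fixed at -1.
Z_4 = 2·Z_1 - 3  [with Z_1=2]  = 1
Z_7 = 2·Z_4 + Z_5 + 2  [with Z_4=1, Z_5=-1]  = 3

3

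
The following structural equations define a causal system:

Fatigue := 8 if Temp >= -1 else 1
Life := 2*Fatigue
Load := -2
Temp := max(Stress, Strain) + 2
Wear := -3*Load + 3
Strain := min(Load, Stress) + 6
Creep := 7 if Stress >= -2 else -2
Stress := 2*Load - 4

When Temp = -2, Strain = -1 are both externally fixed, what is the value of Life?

2

The joint intervention fixes Temp = -2, Strain = -1, removing each variable's own equation.
Fatigue = 8 if Temp >= -1 else 1  [with Temp=-2]  = 1
Life = 2*Fatigue  [with Fatigue=1]  = 2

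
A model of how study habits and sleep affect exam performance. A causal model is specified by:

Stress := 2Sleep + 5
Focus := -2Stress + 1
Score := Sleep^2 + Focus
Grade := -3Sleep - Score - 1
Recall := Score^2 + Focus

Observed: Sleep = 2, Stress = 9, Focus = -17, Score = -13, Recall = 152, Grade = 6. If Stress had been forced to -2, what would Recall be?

86

do(Stress=-2) replaces the equation Stress := 2Sleep + 5 with the constant Stress = -2.
Focus = -2Stress + 1  [with Stress=-2]  = 5
Score = Sleep^2 + Focus  [with Sleep=2, Focus=5]  = 9
Recall = Score^2 + Focus  [with Score=9, Focus=5]  = 86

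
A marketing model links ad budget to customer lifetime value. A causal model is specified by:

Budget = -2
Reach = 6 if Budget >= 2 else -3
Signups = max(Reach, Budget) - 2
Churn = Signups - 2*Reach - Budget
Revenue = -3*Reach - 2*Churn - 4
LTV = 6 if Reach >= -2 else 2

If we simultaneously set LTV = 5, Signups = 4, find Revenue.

Under do(LTV = 5, Signups = 4), each intervened variable's structural equation is replaced by its fixed value.
Reach = 6 if Budget >= 2 else -3  [with Budget=-2]  = -3
Churn = Signups - 2*Reach - Budget  [with Signups=4, Reach=-3, Budget=-2]  = 12
Revenue = -3*Reach - 2*Churn - 4  [with Reach=-3, Churn=12]  = -19

-19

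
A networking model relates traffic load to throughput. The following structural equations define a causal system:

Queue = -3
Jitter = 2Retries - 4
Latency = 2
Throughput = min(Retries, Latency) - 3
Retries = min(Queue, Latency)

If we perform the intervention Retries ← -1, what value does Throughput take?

-4

do(Retries=-1) replaces the equation Retries = min(Queue, Latency) with the constant Retries = -1.
Throughput = min(Retries, Latency) - 3  [with Retries=-1, Latency=2]  = -4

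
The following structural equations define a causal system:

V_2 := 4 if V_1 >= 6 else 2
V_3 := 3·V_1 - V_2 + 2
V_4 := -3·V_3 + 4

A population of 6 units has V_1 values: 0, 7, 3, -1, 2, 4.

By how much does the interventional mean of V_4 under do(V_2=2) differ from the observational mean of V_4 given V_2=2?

do(V_2=2) breaks V_2's dependence on V_1. With V_2=2 fixed, V_4 across the units is 4, -59, -23, 13, -14, -32, mean -18.5.
Observing V_2=2 restricts to units where V_2's equation naturally yields 2: V_1 ∈ {0, 3, -1, 2, 4}. In that subpopulation V_4 = 4, -23, 13, -14, -32, mean -10.4.
Difference = -18.5 − (-10.4) = -8.1.

-8.1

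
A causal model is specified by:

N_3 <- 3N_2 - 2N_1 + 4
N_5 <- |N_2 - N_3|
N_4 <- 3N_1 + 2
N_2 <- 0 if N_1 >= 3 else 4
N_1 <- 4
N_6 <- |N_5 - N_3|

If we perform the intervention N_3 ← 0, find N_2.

Under do(N_3=0), the mechanism N_3 <- 3N_2 - 2N_1 + 4 is discarded; N_3 is fixed at 0.
Since N_2 is not a descendant of the intervened variable, it is unaffected.
N_2 = 0 if N_1 >= 3 else 4  [with N_1=4]  = 0

0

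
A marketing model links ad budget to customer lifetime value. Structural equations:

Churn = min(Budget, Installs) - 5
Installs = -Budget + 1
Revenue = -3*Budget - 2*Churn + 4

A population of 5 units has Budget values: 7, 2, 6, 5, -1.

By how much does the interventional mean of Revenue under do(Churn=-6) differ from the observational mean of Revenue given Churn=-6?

-9.9

do(Churn=-6) breaks Churn's dependence on Budget. With Churn=-6 fixed, Revenue across the units is -5, 10, -2, 1, 19, mean 4.6.
Observing Churn=-6 restricts to units where Churn's equation naturally yields -6: Budget ∈ {2, -1}. In that subpopulation Revenue = 10, 19, mean 14.5.
Difference = 4.6 − 14.5 = -9.9.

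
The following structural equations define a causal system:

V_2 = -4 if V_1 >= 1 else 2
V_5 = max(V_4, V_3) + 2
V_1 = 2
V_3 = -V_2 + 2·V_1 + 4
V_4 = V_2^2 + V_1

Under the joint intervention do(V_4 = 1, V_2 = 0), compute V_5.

10

The joint intervention fixes V_4 = 1, V_2 = 0, removing each variable's own equation.
V_3 = -V_2 + 2·V_1 + 4  [with V_2=0, V_1=2]  = 8
V_5 = max(V_4, V_3) + 2  [with V_4=1, V_3=8]  = 10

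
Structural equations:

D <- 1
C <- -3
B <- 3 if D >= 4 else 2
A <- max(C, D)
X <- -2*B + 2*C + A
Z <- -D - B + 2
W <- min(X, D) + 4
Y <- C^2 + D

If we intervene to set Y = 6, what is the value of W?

Intervening sets Y = 6 and removes its equation (Y <- C^2 + D).
Since W is not a descendant of the intervened variable, it is unaffected.
B = 3 if D >= 4 else 2  [with D=1]  = 2
A = max(C, D)  [with C=-3, D=1]  = 1
X = -2*B + 2*C + A  [with B=2, C=-3, A=1]  = -9
W = min(X, D) + 4  [with X=-9, D=1]  = -5

-5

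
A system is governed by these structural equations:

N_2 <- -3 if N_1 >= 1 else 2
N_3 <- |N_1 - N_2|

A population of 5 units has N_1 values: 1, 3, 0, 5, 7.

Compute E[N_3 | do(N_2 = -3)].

do(N_2=-3) breaks N_2's dependence on N_1. With N_2=-3 fixed, N_3 across the units is 4, 6, 3, 8, 10, mean 6.2.

6.2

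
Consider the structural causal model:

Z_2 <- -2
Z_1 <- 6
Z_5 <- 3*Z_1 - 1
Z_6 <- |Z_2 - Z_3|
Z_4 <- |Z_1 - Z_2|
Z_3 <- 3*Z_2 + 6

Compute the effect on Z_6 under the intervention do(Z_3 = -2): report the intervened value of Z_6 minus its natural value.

The intervention breaks the incoming arrows to Z_3: Z_3 <- 3*Z_2 + 6 no longer applies, and Z_3 = -2.
Z_6 = |Z_2 - Z_3|  [with Z_2=-2, Z_3=-2]  = 0
Without intervention: Z_3 = 3*Z_2 + 6  [with Z_2=-2]  = 0; Z_6 = |Z_2 - Z_3|  [with Z_2=-2, Z_3=0]  = 2.
Change = 0 − 2 = -2.

-2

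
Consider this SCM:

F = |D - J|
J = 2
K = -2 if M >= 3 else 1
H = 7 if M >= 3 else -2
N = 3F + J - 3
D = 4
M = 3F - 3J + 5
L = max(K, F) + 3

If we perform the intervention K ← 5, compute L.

8

The intervention breaks the incoming arrows to K: K = -2 if M >= 3 else 1 no longer applies, and K = 5.
F = |D - J|  [with D=4, J=2]  = 2
L = max(K, F) + 3  [with K=5, F=2]  = 8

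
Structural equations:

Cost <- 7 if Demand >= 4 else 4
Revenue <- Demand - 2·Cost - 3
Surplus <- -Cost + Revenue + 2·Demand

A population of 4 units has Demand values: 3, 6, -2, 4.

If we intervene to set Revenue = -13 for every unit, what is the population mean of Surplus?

The intervention sets Revenue=-13 in all 4 units regardless of Demand. Recomputing Surplus per unit gives -11, -8, -21, -12; average -13.

-13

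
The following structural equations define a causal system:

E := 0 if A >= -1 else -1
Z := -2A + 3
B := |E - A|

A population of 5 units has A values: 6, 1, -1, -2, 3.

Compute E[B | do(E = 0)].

2.6

The intervention sets E=0 in all 5 units regardless of A. Recomputing B per unit gives 6, 1, 1, 2, 3; average 2.6.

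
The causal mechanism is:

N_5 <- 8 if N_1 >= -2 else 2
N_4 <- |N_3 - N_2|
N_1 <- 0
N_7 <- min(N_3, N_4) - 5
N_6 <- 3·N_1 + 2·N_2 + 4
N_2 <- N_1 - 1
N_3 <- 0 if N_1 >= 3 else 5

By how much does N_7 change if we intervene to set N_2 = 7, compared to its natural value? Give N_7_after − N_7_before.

Under do(N_2=7), the mechanism N_2 <- N_1 - 1 is discarded; N_2 is fixed at 7.
N_3 = 0 if N_1 >= 3 else 5  [with N_1=0]  = 5
N_4 = |N_3 - N_2|  [with N_3=5, N_2=7]  = 2
N_7 = min(N_3, N_4) - 5  [with N_3=5, N_4=2]  = -3
Without intervention: N_2 = N_1 - 1  [with N_1=0]  = -1; N_3 = 0 if N_1 >= 3 else 5  [with N_1=0]  = 5; N_4 = |N_3 - N_2|  [with N_3=5, N_2=-1]  = 6; N_7 = min(N_3, N_4) - 5  [with N_3=5, N_4=6]  = 0.
Change = -3 − 0 = -3.

-3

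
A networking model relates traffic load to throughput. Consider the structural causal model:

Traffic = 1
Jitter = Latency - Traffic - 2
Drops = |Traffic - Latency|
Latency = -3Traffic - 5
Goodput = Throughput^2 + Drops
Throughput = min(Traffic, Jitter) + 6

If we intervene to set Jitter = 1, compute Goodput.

58

Under do(Jitter=1), the mechanism Jitter = Latency - Traffic - 2 is discarded; Jitter is fixed at 1.
Latency = -3Traffic - 5  [with Traffic=1]  = -8
Drops = |Traffic - Latency|  [with Traffic=1, Latency=-8]  = 9
Throughput = min(Traffic, Jitter) + 6  [with Traffic=1, Jitter=1]  = 7
Goodput = Throughput^2 + Drops  [with Throughput=7, Drops=9]  = 58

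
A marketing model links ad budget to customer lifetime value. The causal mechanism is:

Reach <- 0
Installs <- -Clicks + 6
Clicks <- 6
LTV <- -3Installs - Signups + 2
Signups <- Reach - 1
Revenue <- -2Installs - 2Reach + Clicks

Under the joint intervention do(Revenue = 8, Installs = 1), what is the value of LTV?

The joint intervention fixes Revenue = 8, Installs = 1, removing each variable's own equation.
Signups = Reach - 1  [with Reach=0]  = -1
LTV = -3Installs - Signups + 2  [with Installs=1, Signups=-1]  = 0

0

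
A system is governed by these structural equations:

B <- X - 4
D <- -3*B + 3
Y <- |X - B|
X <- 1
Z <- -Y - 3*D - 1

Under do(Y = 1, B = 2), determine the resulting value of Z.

7

The joint intervention fixes Y = 1, B = 2, removing each variable's own equation.
D = -3*B + 3  [with B=2]  = -3
Z = -Y - 3*D - 1  [with Y=1, D=-3]  = 7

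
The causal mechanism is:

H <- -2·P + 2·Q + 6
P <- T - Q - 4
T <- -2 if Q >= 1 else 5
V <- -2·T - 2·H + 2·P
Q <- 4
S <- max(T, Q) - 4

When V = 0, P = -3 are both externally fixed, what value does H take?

20

Under do(V = 0, P = -3), each intervened variable's structural equation is replaced by its fixed value.
H = -2·P + 2·Q + 6  [with P=-3, Q=4]  = 20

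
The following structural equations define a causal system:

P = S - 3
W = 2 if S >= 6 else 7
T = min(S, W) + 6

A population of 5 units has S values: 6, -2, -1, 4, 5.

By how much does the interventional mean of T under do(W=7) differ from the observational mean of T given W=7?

0.9

The intervention sets W=7 in all 5 units regardless of S. Recomputing T per unit gives 12, 4, 5, 10, 11; average 8.4.
E[T|W=7] averages over only the 4 units with W=7 (S = -2, -1, 4, 5): T = 4, 5, 10, 11, mean 7.5.
Difference = 8.4 − 7.5 = 0.9.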